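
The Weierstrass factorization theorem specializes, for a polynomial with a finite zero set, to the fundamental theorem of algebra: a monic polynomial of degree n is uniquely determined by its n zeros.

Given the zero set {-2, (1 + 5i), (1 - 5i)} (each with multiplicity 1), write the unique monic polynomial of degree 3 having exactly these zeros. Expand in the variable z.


The polynomial is p(z) = ∏_{α ∈ S} (z − α), where S = {-2, (1 + 5i), (1 - 5i)}.
Expanding the product yields: p(z) = z^3 + 22·z + 52.
Note conjugate pairs combine to real quadratics: (z − (1+5i))(z − (1−5i)) = z² − 2z + 26.
The resulting polynomial has degree 3 and real coefficients as required.

p(z) = z^3 + 22·z + 52.


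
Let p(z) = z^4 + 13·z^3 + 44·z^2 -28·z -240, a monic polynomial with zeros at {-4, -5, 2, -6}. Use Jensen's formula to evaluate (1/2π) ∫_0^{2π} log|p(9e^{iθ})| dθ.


Zeros: -6, -5, -4, 2; r = 9.
Inside |z| < r: -6, -5, -4, 2. Outside (|z| ≥ r): ∅.
p(0) = -240, so log|p(0)| = log(240) = 5.4806.
Apply Jensen: I(r) = log|p(0)| + Σ_k log(r/|z_k|), summed over zeros inside |z| < r.
  log(r/|z_k|) for z_k = -4: log(9/4) = 0.8109
  log(r/|z_k|) for z_k = -5: log(9/5) = 0.5878
  log(r/|z_k|) for z_k = 2: log(9/2) = 1.5041
  log(r/|z_k|) for z_k = -6: log(9/6) = 0.4055
Sum over inside zeros: 3.3083.
I(r) = log|p(0)| + (inside sum) = 5.4806 + 3.3083 = 8.7889.
Closed form (all zeros inside, monic): I(r) = n·log(r) = 4·log(9) = 8.7889. ✓

I(r) ≈ 8.7889.


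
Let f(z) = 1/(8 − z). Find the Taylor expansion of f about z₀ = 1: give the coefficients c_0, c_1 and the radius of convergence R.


Let w = z − z₀, so z = z₀ + w.
Then 8 − z = 8 − (z₀ + w) = (8 − z₀) − w = 7 − w.
f(z) = 1/(7 − w) = (1/(7)) · 1/(1 − w/(7)) = Σ_{n≥0} w^n / (7)^(n+1).
So c_n = 1/(7)^(n+1):
  c_0 = 1/(7)^1 = 1/7.
  c_1 = 1/(7)^2 = 1/49.
The series is valid for |w/d| < 1, i.e. |z − z₀| < |d|.
Radius of convergence: R = |8 − z₀| = |7| = 7 (distance from z₀ to the singularity z = 8).

c_0 = 1/7, c_1 = 1/49; R = 7.


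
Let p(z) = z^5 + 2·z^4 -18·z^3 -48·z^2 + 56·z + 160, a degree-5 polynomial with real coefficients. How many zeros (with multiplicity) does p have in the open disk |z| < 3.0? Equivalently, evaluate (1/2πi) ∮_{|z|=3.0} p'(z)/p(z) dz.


The zeros of p are: (-3 + 1i), (-3 - 1i), 4, -2, 2.
Their magnitudes are: 3.162, 3.162, 4, 2, 2.
Zeros with |z| < R = 3.0: -2, 2.
Count = 2.
By the argument principle, (1/2πi) ∮_{|z|=R} p'(z)/p(z) dz equals exactly this count.

Number of zeros inside |z| < 3.0: 2.


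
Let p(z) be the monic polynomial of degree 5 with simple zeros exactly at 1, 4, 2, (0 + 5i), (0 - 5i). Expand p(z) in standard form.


The polynomial is p(z) = ∏_{α ∈ S} (z − α), where S = {1, 4, 2, (0 + 5i), (0 - 5i)}.
Expanding the product yields: p(z) = z^5 -7·z^4 + 39·z^3 -183·z^2 + 350·z -200.
Note conjugate pairs combine to real quadratics: (z − (0+5i))(z − (0−5i)) = z² + 25.
The resulting polynomial has degree 5 and real coefficients as required.

p(z) = z^5 -7·z^4 + 39·z^3 -183·z^2 + 350·z -200.


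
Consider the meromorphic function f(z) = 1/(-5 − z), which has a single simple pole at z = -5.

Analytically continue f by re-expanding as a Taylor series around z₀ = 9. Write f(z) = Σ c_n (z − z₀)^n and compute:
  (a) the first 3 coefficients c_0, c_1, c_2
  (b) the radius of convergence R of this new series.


Let w = z − z₀, so z = z₀ + w.
Then -5 − z = -5 − (z₀ + w) = (-5 − z₀) − w = -14 − w.
f(z) = 1/(-14 − w) = (1/(-14)) · 1/(1 − w/(-14)) = Σ_{n≥0} w^n / (-14)^(n+1).
So c_n = 1/(-14)^(n+1):
  c_0 = 1/(-14)^1 = -1/14.
  c_1 = 1/(-14)^2 = 1/196.
  c_2 = 1/(-14)^3 = -1/2744.
The series is valid for |w/d| < 1, i.e. |z − z₀| < |d|.
Radius of convergence: R = |-5 − z₀| = |-14| = 14 (distance from z₀ to the singularity z = -5).

c_0 = -1/14, c_1 = 1/196, c_2 = -1/2744; R = 14.


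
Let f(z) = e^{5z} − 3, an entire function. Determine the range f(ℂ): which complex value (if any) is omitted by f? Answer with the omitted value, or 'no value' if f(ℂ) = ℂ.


Little Picard bounds the complement of f(ℂ) to at most one point.
e^{5z} is never zero on ℂ, so 1·e^{5z} takes every value in ℂ ∖ {0}. Adding -3 shifts the range to ℂ ∖ {-3}. Thus f omits exactly the value -3.

Omitted value: -3.


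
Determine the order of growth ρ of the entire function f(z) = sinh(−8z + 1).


sinh(w) is a linear combination of e^{iw} and e^{−iw} (or e^w, e^{−w} in the hyperbolic case), so |sinh(w)| ≤ e^{|w|}. With w = −8z + 1, |w| ≤ 8|z| + 1 = 8r + 1 on |z| = r, giving M(r) ≤ e^{8r + 1}, so ρ ≤ 1. On a suitable ray (z = it for sin/cos; z = t for sinh/cosh, t real → ∞), |sinh(−8z + 1)| grows like e^{8|t|}/2, so ρ ≥ 1. Hence ρ = 1.
Therefore ρ = 1.

Order ρ = 1.


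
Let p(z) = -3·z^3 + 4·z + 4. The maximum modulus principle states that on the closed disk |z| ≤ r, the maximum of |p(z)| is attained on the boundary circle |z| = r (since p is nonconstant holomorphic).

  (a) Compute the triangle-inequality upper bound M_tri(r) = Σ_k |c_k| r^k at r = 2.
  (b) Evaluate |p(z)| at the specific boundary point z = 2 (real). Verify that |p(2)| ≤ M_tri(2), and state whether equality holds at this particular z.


Coefficients: c_0 = 4, c_1 = 4, c_2 = 0, c_3 = -3. Radius r = 2.
Part (a). Triangle bound: M_tri(r) = Σ_k |c_k| r^k
  = |4|·2^0 + |4|·2^1 + |0|·2^2 + |-3|·2^3
  = 4 + 8 + 0 + 24 = 36.
This bounds M(r) := max_{|z|=r} |p(z)| from above; equality holds iff all terms c_k z^k can be made to align in phase at a single z on |z|=r.
Part (b). At z = 2 (real, on the circle |z| = r):
  p(2) = (4)·2^0 + (4)·2^1 + (0)·2^2 + (-3)·2^3 = -12.
  |p(2)| = 12.
Check: |p(2)| = 12 ≤ 36 = M_tri(2). ✓ Equality does not hold at z = 2 (the coefficients have mixed signs, so the terms do not all align in phase there).

M_tri(2) = 36; |p(2)| = 12; equality at z=2: no.


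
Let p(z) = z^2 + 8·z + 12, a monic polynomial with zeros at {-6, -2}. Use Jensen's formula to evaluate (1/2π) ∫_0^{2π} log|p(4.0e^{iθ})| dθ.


Zeros: -6, -2; r = 4.0.
Inside |z| < r: -2. Outside (|z| ≥ r): -6.
p(0) = 12, so log|p(0)| = log(12) = 2.4849.
Apply Jensen: I(r) = log|p(0)| + Σ_k log(r/|z_k|), summed over zeros inside |z| < r.
  log(r/|z_k|) for z_k = -2: log(4.0/2) = 0.6931
  Outside zeros (-6) contribute nothing to the Jensen sum.
Sum over inside zeros: 0.6931.
I(r) = log|p(0)| + (inside sum) = 2.4849 + 0.6931 = 3.1781.
Note: since some zeros are outside |z| ≤ r, the simplified n·log(r) form does NOT apply — only the inside zeros contribute.

I(r) ≈ 3.1781.


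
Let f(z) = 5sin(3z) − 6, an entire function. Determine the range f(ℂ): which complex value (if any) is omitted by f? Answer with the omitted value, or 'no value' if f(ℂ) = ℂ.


Little Picard bounds the complement of f(ℂ) to at most one point.
sin is entire and surjective onto ℂ: for every w ∈ ℂ, sin(ζ) = w has a solution ζ ∈ ℂ (e.g., via the complex inverse arcsin). With ζ = 3z this gives z = ζ/(3). Then 5·sin(3z) takes every value in 5·ℂ = ℂ, and adding -6 is a bijection of ℂ. So f is surjective and omits no value. (Note: only on the real line is sin bounded by [−1, 1].)

Omitted value: no value.


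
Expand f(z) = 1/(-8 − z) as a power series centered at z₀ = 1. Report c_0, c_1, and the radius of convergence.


Let w = z − z₀, so z = z₀ + w.
Then -8 − z = -8 − (z₀ + w) = (-8 − z₀) − w = -9 − w.
f(z) = 1/(-9 − w) = (1/(-9)) · 1/(1 − w/(-9)) = Σ_{n≥0} w^n / (-9)^(n+1).
So c_n = 1/(-9)^(n+1):
  c_0 = 1/(-9)^1 = -1/9.
  c_1 = 1/(-9)^2 = 1/81.
The series is valid for |w/d| < 1, i.e. |z − z₀| < |d|.
Radius of convergence: R = |-8 − z₀| = |-9| = 9 (distance from z₀ to the singularity z = -8).

c_0 = -1/9, c_1 = 1/81; R = 9.


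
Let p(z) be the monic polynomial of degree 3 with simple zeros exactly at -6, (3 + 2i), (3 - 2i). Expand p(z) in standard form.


The polynomial is p(z) = ∏_{α ∈ S} (z − α), where S = {-6, (3 + 2i), (3 - 2i)}.
Expanding the product yields: p(z) = z^3 -23·z + 78.
Note conjugate pairs combine to real quadratics: (z − (3+2i))(z − (3−2i)) = z² − 6z + 13.
The resulting polynomial has degree 3 and real coefficients as required.

p(z) = z^3 -23·z + 78.


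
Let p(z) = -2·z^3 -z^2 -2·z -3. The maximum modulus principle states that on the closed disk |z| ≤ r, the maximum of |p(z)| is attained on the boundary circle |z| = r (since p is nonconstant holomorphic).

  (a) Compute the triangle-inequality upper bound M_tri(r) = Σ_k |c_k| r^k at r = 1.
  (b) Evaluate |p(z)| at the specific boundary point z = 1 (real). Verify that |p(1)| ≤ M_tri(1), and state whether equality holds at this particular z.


Coefficients: c_0 = -3, c_1 = -2, c_2 = -1, c_3 = -2. Radius r = 1.
Part (a). Triangle bound: M_tri(r) = Σ_k |c_k| r^k
  = |-3|·1^0 + |-2|·1^1 + |-1|·1^2 + |-2|·1^3
  = 3 + 2 + 1 + 2 = 8.
This bounds M(r) := max_{|z|=r} |p(z)| from above; equality holds iff all terms c_k z^k can be made to align in phase at a single z on |z|=r.
Part (b). At z = 1 (real, on the circle |z| = r):
  p(1) = (-3)·1^0 + (-2)·1^1 + (-1)·1^2 + (-2)·1^3 = -8.
  |p(1)| = 8.
Since all nonzero coefficients share the same sign, |p(1)| = 8 = M_tri(1); the triangle bound is attained at z = 1, so in fact M(r) = 8.

M_tri(1) = 8; |p(1)| = 8; equality at z=1: yes.


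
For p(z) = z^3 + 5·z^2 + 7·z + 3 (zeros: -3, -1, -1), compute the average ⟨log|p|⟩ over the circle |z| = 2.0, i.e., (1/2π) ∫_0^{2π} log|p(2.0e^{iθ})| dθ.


Zeros: -3, -1, -1; r = 2.0.
Inside |z| < r: -1, -1. Outside (|z| ≥ r): -3.
p(0) = 3, so log|p(0)| = log(3) = 1.0986.
Apply Jensen: I(r) = log|p(0)| + Σ_k log(r/|z_k|), summed over zeros inside |z| < r.
  log(r/|z_k|) for z_k = -1: log(2.0/1) = 0.6931
  log(r/|z_k|) for z_k = -1: log(2.0/1) = 0.6931
  Outside zeros (-3) contribute nothing to the Jensen sum.
Sum over inside zeros: 1.3863.
I(r) = log|p(0)| + (inside sum) = 1.0986 + 1.3863 = 2.4849.
Note: since some zeros are outside |z| ≤ r, the simplified n·log(r) form does NOT apply — only the inside zeros contribute.

I(r) ≈ 2.4849.


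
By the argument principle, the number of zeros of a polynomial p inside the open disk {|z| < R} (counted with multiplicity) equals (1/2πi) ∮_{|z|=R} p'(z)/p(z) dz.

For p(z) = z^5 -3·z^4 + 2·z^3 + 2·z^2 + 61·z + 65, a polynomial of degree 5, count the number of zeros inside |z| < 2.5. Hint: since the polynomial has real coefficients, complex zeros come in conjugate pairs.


The zeros of p are: -1, (-1 + 2i), (-1 - 2i), (3 + 2i), (3 - 2i).
Their magnitudes are: 1, 2.236, 2.236, 3.606, 3.606.
Zeros with |z| < R = 2.5: -1, (-1 + 2i), (-1 - 2i).
Count = 3.
By the argument principle, (1/2πi) ∮_{|z|=R} p'(z)/p(z) dz equals exactly this count.

Number of zeros inside |z| < 2.5: 3.


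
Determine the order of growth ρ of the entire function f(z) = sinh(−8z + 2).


sinh(w) is a linear combination of e^{iw} and e^{−iw} (or e^w, e^{−w} in the hyperbolic case), so |sinh(w)| ≤ e^{|w|}. With w = −8z + 2, |w| ≤ 8|z| + 2 = 8r + 2 on |z| = r, giving M(r) ≤ e^{8r + 2}, so ρ ≤ 1. On a suitable ray (z = it for sin/cos; z = t for sinh/cosh, t real → ∞), |sinh(−8z + 2)| grows like e^{8|t|}/2, so ρ ≥ 1. Hence ρ = 1.
Therefore ρ = 1.

Order ρ = 1.


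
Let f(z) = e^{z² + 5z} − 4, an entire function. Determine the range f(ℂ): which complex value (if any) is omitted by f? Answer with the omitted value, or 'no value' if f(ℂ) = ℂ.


Little Picard bounds the complement of f(ℂ) to at most one point.
The exponent g(z) = z² + 5z is a nonconstant polynomial, hence surjective onto ℂ. So e^{g(z)} takes every value in {e^w : w ∈ ℂ} = ℂ ∖ {0}. Adding -4 shifts the range to ℂ ∖ {-4}. f omits exactly -4.

Omitted value: -4.


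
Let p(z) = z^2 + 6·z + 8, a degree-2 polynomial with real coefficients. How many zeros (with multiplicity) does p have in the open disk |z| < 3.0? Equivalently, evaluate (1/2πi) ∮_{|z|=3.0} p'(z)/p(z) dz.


The zeros of p are: -2, -4.
Their magnitudes are: 2, 4.
Zeros with |z| < R = 3.0: -2.
Count = 1.
By the argument principle, (1/2πi) ∮_{|z|=R} p'(z)/p(z) dz equals exactly this count.

Number of zeros inside |z| < 3.0: 1.


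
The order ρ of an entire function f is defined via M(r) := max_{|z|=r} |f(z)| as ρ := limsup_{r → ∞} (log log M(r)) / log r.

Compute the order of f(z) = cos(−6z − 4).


cos(w) is a linear combination of e^{iw} and e^{−iw} (or e^w, e^{−w} in the hyperbolic case), so |cos(w)| ≤ e^{|w|}. With w = −6z − 4, |w| ≤ 6|z| + 4 = 6r + 4 on |z| = r, giving M(r) ≤ e^{6r + 4}, so ρ ≤ 1. On a suitable ray (z = it for sin/cos; z = t for sinh/cosh, t real → ∞), |cos(−6z − 4)| grows like e^{6|t|}/2, so ρ ≥ 1. Hence ρ = 1.
Therefore ρ = 1.

Order ρ = 1.


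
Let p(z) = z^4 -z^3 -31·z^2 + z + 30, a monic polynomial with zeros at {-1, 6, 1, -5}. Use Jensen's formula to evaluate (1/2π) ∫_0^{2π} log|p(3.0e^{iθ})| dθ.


Zeros: -5, -1, 1, 6; r = 3.0.
Inside |z| < r: -1, 1. Outside (|z| ≥ r): -5, 6.
p(0) = 30, so log|p(0)| = log(30) = 3.4012.
Apply Jensen: I(r) = log|p(0)| + Σ_k log(r/|z_k|), summed over zeros inside |z| < r.
  log(r/|z_k|) for z_k = -1: log(3.0/1) = 1.0986
  log(r/|z_k|) for z_k = 1: log(3.0/1) = 1.0986
  Outside zeros (-5, 6) contribute nothing to the Jensen sum.
Sum over inside zeros: 2.1972.
I(r) = log|p(0)| + (inside sum) = 3.4012 + 2.1972 = 5.5984.
Note: since some zeros are outside |z| ≤ r, the simplified n·log(r) form does NOT apply — only the inside zeros contribute.

I(r) ≈ 5.5984.


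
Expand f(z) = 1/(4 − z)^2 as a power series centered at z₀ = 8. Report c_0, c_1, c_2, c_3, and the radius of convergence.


Let w = z − z₀, so z = z₀ + w.
Then 4 − z = 4 − (z₀ + w) = (4 − z₀) − w = -4 − w.
f(z) = 1/(-4 − w)^2 = (1/(-4)^2) · (1 − w/(-4))^{−2}.
By the binomial series (1−u)^{−2} = Σ_{n≥0} C(n+1, 1) u^n for |u|<1, with u = w/(-4):
  c_n = C(n+1, 1) / (-4)^(n+2).
  c_0 = 1/(-4)^2 = 1/16.
  c_1 = 2/(-4)^3 = -1/32.
  c_2 = 3/(-4)^4 = 3/256.
  c_3 = 4/(-4)^5 = -1/256.
The series is valid for |w/d| < 1, i.e. |z − z₀| < |d|.
Radius of convergence: R = |4 − z₀| = |-4| = 4 (distance from z₀ to the singularity z = 4).

c_0 = 1/16, c_1 = -1/32, c_2 = 3/256, c_3 = -1/256; R = 4.


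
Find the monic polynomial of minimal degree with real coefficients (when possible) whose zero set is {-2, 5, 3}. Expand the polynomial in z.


The polynomial is p(z) = ∏_{α ∈ S} (z − α), where S = {-2, 5, 3}.
Expanding the product yields: p(z) = z^3 -6·z^2 -z + 30.
The resulting polynomial has degree 3 and real coefficients as required.

p(z) = z^3 -6·z^2 -z + 30.


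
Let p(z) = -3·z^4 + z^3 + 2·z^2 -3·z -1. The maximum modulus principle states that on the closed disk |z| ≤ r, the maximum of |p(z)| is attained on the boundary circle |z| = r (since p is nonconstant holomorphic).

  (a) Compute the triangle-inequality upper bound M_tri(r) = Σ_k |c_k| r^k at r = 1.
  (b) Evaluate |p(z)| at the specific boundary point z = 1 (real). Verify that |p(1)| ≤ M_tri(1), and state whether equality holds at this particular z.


Coefficients: c_0 = -1, c_1 = -3, c_2 = 2, c_3 = 1, c_4 = -3. Radius r = 1.
Part (a). Triangle bound: M_tri(r) = Σ_k |c_k| r^k
  = |-1|·1^0 + |-3|·1^1 + |2|·1^2 + |1|·1^3 + |-3|·1^4
  = 1 + 3 + 2 + 1 + 3 = 10.
This bounds M(r) := max_{|z|=r} |p(z)| from above; equality holds iff all terms c_k z^k can be made to align in phase at a single z on |z|=r.
Part (b). At z = 1 (real, on the circle |z| = r):
  p(1) = (-1)·1^0 + (-3)·1^1 + (2)·1^2 + (1)·1^3 + (-3)·1^4 = -4.
  |p(1)| = 4.
Check: |p(1)| = 4 ≤ 10 = M_tri(1). ✓ Equality does not hold at z = 1 (the coefficients have mixed signs, so the terms do not all align in phase there).

M_tri(1) = 10; |p(1)| = 4; equality at z=1: no.


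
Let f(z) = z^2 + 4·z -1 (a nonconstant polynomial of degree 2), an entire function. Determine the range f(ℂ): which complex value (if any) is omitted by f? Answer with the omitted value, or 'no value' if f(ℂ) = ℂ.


Little Picard bounds the complement of f(ℂ) to at most one point.
For every w ∈ ℂ, the equation p(z) − w = 0 is a nonconstant polynomial in z and hence has at least one root by the fundamental theorem of algebra. So p is surjective onto ℂ, omitting no value.

Omitted value: no value.


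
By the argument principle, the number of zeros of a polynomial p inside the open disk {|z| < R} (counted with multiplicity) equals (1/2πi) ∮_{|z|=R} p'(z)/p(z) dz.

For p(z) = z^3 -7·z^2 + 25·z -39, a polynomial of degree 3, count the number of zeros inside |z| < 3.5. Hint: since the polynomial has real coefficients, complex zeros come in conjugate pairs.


The zeros of p are: (2 + 3i), (2 - 3i), 3.
Their magnitudes are: 3.606, 3.606, 3.
Zeros with |z| < R = 3.5: 3.
Count = 1.
By the argument principle, (1/2πi) ∮_{|z|=R} p'(z)/p(z) dz equals exactly this count.

Number of zeros inside |z| < 3.5: 1.


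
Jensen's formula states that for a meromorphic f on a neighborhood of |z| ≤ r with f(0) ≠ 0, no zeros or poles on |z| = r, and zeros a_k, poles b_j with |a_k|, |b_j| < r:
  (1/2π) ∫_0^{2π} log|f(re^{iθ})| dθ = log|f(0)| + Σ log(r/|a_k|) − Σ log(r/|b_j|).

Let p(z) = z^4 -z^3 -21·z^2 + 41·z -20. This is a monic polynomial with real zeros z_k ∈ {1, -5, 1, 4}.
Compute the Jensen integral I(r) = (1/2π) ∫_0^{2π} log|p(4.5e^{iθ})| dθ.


Zeros: -5, 1, 1, 4; r = 4.5.
Inside |z| < r: 1, 1, 4. Outside (|z| ≥ r): -5.
p(0) = -20, so log|p(0)| = log(20) = 2.9957.
Apply Jensen: I(r) = log|p(0)| + Σ_k log(r/|z_k|), summed over zeros inside |z| < r.
  log(r/|z_k|) for z_k = 1: log(4.5/1) = 1.5041
  log(r/|z_k|) for z_k = 1: log(4.5/1) = 1.5041
  log(r/|z_k|) for z_k = 4: log(4.5/4) = 0.1178
  Outside zeros (-5) contribute nothing to the Jensen sum.
Sum over inside zeros: 3.1259.
I(r) = log|p(0)| + (inside sum) = 2.9957 + 3.1259 = 6.1217.
Note: since some zeros are outside |z| ≤ r, the simplified n·log(r) form does NOT apply — only the inside zeros contribute.

I(r) ≈ 6.1217.


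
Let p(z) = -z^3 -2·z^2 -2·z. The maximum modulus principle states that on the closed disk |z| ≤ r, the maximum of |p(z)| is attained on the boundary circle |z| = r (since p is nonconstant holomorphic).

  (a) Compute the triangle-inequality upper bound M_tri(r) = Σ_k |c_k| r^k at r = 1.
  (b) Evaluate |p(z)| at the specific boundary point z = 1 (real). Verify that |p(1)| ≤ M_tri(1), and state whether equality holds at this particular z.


Coefficients: c_0 = 0, c_1 = -2, c_2 = -2, c_3 = -1. Radius r = 1.
Part (a). Triangle bound: M_tri(r) = Σ_k |c_k| r^k
  = |0|·1^0 + |-2|·1^1 + |-2|·1^2 + |-1|·1^3
  = 0 + 2 + 2 + 1 = 5.
This bounds M(r) := max_{|z|=r} |p(z)| from above; equality holds iff all terms c_k z^k can be made to align in phase at a single z on |z|=r.
Part (b). At z = 1 (real, on the circle |z| = r):
  p(1) = (0)·1^0 + (-2)·1^1 + (-2)·1^2 + (-1)·1^3 = -5.
  |p(1)| = 5.
Since all nonzero coefficients share the same sign, |p(1)| = 5 = M_tri(1); the triangle bound is attained at z = 1, so in fact M(r) = 5.

M_tri(1) = 5; |p(1)| = 5; equality at z=1: yes.


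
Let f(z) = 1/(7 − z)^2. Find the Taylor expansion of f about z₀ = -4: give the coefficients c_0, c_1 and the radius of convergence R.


Let w = z − z₀, so z = z₀ + w.
Then 7 − z = 7 − (z₀ + w) = (7 − z₀) − w = 11 − w.
f(z) = 1/(11 − w)^2 = (1/(11)^2) · (1 − w/(11))^{−2}.
By the binomial series (1−u)^{−2} = Σ_{n≥0} C(n+1, 1) u^n for |u|<1, with u = w/(11):
  c_n = C(n+1, 1) / (11)^(n+2).
  c_0 = 1/(11)^2 = 1/121.
  c_1 = 2/(11)^3 = 2/1331.
The series is valid for |w/d| < 1, i.e. |z − z₀| < |d|.
Radius of convergence: R = |7 − z₀| = |11| = 11 (distance from z₀ to the singularity z = 7).

c_0 = 1/121, c_1 = 2/1331; R = 11.


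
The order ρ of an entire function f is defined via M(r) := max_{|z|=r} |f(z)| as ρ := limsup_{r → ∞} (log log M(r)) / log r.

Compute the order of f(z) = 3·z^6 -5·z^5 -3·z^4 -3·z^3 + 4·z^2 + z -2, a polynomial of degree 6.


|f(z)| ≤ Σ|c_k|·r^k = O(r^6) as r → ∞. Polynomial growth is O(e^{r^ε}) for every ε > 0 (since r^6/e^{r^ε} → 0), so ρ ≤ ε for all ε > 0, i.e. ρ = 0. Every nonconstant polynomial has order 0.
Therefore ρ = 0.

Order ρ = 0.


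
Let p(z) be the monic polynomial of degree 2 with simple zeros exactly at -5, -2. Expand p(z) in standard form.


The polynomial is p(z) = ∏_{α ∈ S} (z − α), where S = {-5, -2}.
Expanding the product yields: p(z) = z^2 + 7·z + 10.
The resulting polynomial has degree 2 and real coefficients as required.

p(z) = z^2 + 7·z + 10.


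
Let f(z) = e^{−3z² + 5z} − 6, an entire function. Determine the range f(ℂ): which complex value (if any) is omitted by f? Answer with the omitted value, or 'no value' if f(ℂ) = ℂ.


Little Picard bounds the complement of f(ℂ) to at most one point.
The exponent g(z) = −3z² + 5z is a nonconstant polynomial, hence surjective onto ℂ. So e^{g(z)} takes every value in {e^w : w ∈ ℂ} = ℂ ∖ {0}. Adding -6 shifts the range to ℂ ∖ {-6}. f omits exactly -6.

Omitted value: -6.


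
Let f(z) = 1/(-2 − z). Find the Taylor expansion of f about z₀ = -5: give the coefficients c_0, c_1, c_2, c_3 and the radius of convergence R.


Let w = z − z₀, so z = z₀ + w.
Then -2 − z = -2 − (z₀ + w) = (-2 − z₀) − w = 3 − w.
f(z) = 1/(3 − w) = (1/(3)) · 1/(1 − w/(3)) = Σ_{n≥0} w^n / (3)^(n+1).
So c_n = 1/(3)^(n+1):
  c_0 = 1/(3)^1 = 1/3.
  c_1 = 1/(3)^2 = 1/9.
  c_2 = 1/(3)^3 = 1/27.
  c_3 = 1/(3)^4 = 1/81.
The series is valid for |w/d| < 1, i.e. |z − z₀| < |d|.
Radius of convergence: R = |-2 − z₀| = |3| = 3 (distance from z₀ to the singularity z = -2).

c_0 = 1/3, c_1 = 1/9, c_2 = 1/27, c_3 = 1/81; R = 3.


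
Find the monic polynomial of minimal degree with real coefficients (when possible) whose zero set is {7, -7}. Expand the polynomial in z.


The polynomial is p(z) = ∏_{α ∈ S} (z − α), where S = {7, -7}.
Expanding the product yields: p(z) = z^2 -49.
The resulting polynomial has degree 2 and real coefficients as required.

p(z) = z^2 -49.


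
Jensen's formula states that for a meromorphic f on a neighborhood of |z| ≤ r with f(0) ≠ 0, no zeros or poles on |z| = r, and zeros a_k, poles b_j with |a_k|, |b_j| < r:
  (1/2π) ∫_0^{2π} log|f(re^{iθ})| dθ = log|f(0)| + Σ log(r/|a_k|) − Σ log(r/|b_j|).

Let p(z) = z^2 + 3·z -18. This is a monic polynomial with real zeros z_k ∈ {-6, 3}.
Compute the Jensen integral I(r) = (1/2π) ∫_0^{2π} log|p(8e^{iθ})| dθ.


Zeros: -6, 3; r = 8.
Inside |z| < r: -6, 3. Outside (|z| ≥ r): ∅.
p(0) = -18, so log|p(0)| = log(18) = 2.8904.
Apply Jensen: I(r) = log|p(0)| + Σ_k log(r/|z_k|), summed over zeros inside |z| < r.
  log(r/|z_k|) for z_k = -6: log(8/6) = 0.2877
  log(r/|z_k|) for z_k = 3: log(8/3) = 0.9808
Sum over inside zeros: 1.2685.
I(r) = log|p(0)| + (inside sum) = 2.8904 + 1.2685 = 4.1589.
Closed form (all zeros inside, monic): I(r) = n·log(r) = 2·log(8) = 4.1589. ✓

I(r) ≈ 4.1589.


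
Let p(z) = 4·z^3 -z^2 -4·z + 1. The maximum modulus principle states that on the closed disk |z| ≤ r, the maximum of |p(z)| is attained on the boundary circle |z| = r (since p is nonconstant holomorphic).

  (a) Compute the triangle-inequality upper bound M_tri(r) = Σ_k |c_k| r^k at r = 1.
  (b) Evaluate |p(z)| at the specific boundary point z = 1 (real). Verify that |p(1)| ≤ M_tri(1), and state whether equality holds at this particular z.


Coefficients: c_0 = 1, c_1 = -4, c_2 = -1, c_3 = 4. Radius r = 1.
Part (a). Triangle bound: M_tri(r) = Σ_k |c_k| r^k
  = |1|·1^0 + |-4|·1^1 + |-1|·1^2 + |4|·1^3
  = 1 + 4 + 1 + 4 = 10.
This bounds M(r) := max_{|z|=r} |p(z)| from above; equality holds iff all terms c_k z^k can be made to align in phase at a single z on |z|=r.
Part (b). At z = 1 (real, on the circle |z| = r):
  p(1) = (1)·1^0 + (-4)·1^1 + (-1)·1^2 + (4)·1^3 = 0.
  |p(1)| = 0.
Check: |p(1)| = 0 ≤ 10 = M_tri(1). ✓ Equality does not hold at z = 1 (the coefficients have mixed signs, so the terms do not all align in phase there).

M_tri(1) = 10; |p(1)| = 0; equality at z=1: no.


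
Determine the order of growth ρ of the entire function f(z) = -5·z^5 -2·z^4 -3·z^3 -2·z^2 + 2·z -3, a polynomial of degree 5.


|f(z)| ≤ Σ|c_k|·r^k = O(r^5) as r → ∞. Polynomial growth is O(e^{r^ε}) for every ε > 0 (since r^5/e^{r^ε} → 0), so ρ ≤ ε for all ε > 0, i.e. ρ = 0. Every nonconstant polynomial has order 0.
Therefore ρ = 0.

Order ρ = 0.


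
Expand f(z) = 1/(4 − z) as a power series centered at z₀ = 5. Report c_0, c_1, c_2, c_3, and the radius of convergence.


Let w = z − z₀, so z = z₀ + w.
Then 4 − z = 4 − (z₀ + w) = (4 − z₀) − w = -1 − w.
f(z) = 1/(-1 − w) = (1/(-1)) · 1/(1 − w/(-1)) = Σ_{n≥0} w^n / (-1)^(n+1).
So c_n = 1/(-1)^(n+1):
  c_0 = 1/(-1)^1 = -1.
  c_1 = 1/(-1)^2 = 1.
  c_2 = 1/(-1)^3 = -1.
  c_3 = 1/(-1)^4 = 1.
The series is valid for |w/d| < 1, i.e. |z − z₀| < |d|.
Radius of convergence: R = |4 − z₀| = |-1| = 1 (distance from z₀ to the singularity z = 4).

c_0 = -1, c_1 = 1, c_2 = -1, c_3 = 1; R = 1.


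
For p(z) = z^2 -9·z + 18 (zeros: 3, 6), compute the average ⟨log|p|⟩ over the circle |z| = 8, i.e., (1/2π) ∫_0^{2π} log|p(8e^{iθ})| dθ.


Zeros: 3, 6; r = 8.
Inside |z| < r: 3, 6. Outside (|z| ≥ r): ∅.
p(0) = 18, so log|p(0)| = log(18) = 2.8904.
Apply Jensen: I(r) = log|p(0)| + Σ_k log(r/|z_k|), summed over zeros inside |z| < r.
  log(r/|z_k|) for z_k = 3: log(8/3) = 0.9808
  log(r/|z_k|) for z_k = 6: log(8/6) = 0.2877
Sum over inside zeros: 1.2685.
I(r) = log|p(0)| + (inside sum) = 2.8904 + 1.2685 = 4.1589.
Closed form (all zeros inside, monic): I(r) = n·log(r) = 2·log(8) = 4.1589. ✓

I(r) ≈ 4.1589.


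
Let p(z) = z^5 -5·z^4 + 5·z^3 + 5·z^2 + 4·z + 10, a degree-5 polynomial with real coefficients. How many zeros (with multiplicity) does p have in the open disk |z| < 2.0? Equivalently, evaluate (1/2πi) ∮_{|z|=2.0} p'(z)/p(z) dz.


The zeros of p are: (3 + 1i), (3 - 1i), (0 + 1i), (0 - 1i), -1.
Their magnitudes are: 3.162, 3.162, 1, 1, 1.
Zeros with |z| < R = 2.0: (0 + 1i), (0 - 1i), -1.
Count = 3.
By the argument principle, (1/2πi) ∮_{|z|=R} p'(z)/p(z) dz equals exactly this count.

Number of zeros inside |z| < 2.0: 3.


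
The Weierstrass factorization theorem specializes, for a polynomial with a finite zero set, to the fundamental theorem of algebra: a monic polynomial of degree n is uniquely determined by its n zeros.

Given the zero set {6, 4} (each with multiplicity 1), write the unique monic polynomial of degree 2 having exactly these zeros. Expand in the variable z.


The polynomial is p(z) = ∏_{α ∈ S} (z − α), where S = {6, 4}.
Expanding the product yields: p(z) = z^2 -10·z + 24.
The resulting polynomial has degree 2 and real coefficients as required.

p(z) = z^2 -10·z + 24.


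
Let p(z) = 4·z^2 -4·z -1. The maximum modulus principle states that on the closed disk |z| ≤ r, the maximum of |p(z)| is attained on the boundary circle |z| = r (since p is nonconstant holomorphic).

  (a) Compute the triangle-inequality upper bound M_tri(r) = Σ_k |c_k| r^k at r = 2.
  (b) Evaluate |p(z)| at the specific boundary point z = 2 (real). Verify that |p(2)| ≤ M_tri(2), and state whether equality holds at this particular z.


Coefficients: c_0 = -1, c_1 = -4, c_2 = 4. Radius r = 2.
Part (a). Triangle bound: M_tri(r) = Σ_k |c_k| r^k
  = |-1|·2^0 + |-4|·2^1 + |4|·2^2
  = 1 + 8 + 16 = 25.
This bounds M(r) := max_{|z|=r} |p(z)| from above; equality holds iff all terms c_k z^k can be made to align in phase at a single z on |z|=r.
Part (b). At z = 2 (real, on the circle |z| = r):
  p(2) = (-1)·2^0 + (-4)·2^1 + (4)·2^2 = 7.
  |p(2)| = 7.
Check: |p(2)| = 7 ≤ 25 = M_tri(2). ✓ Equality does not hold at z = 2 (the coefficients have mixed signs, so the terms do not all align in phase there).

M_tri(2) = 25; |p(2)| = 7; equality at z=2: no.


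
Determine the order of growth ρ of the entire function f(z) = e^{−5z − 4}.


|e^{−5z − 4}| = e^{Re(-5·z) + -4} ≤ e^{5|z|^1 + -4} = e^{5r^1 + -4} on |z| = r, so ρ ≤ 1. Choosing z on |z|=r so that -5·z is real positive (always possible by picking arg z appropriately) gives |f(z)| = e^{5r^1 + -4}, matching the bound. The additive constant -4 does not affect log log M(r) ~ 1·log r. Hence ρ = 1.
Therefore ρ = 1.

Order ρ = 1.


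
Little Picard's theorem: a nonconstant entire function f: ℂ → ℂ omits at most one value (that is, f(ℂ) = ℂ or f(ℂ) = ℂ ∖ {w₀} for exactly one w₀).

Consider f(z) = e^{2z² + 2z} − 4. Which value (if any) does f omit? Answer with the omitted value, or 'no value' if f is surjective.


Little Picard bounds the complement of f(ℂ) to at most one point.
The exponent g(z) = 2z² + 2z is a nonconstant polynomial, hence surjective onto ℂ. So e^{g(z)} takes every value in {e^w : w ∈ ℂ} = ℂ ∖ {0}. Adding -4 shifts the range to ℂ ∖ {-4}. f omits exactly -4.

Omitted value: -4.


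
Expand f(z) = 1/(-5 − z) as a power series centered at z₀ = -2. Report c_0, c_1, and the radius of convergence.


Let w = z − z₀, so z = z₀ + w.
Then -5 − z = -5 − (z₀ + w) = (-5 − z₀) − w = -3 − w.
f(z) = 1/(-3 − w) = (1/(-3)) · 1/(1 − w/(-3)) = Σ_{n≥0} w^n / (-3)^(n+1).
So c_n = 1/(-3)^(n+1):
  c_0 = 1/(-3)^1 = -1/3.
  c_1 = 1/(-3)^2 = 1/9.
The series is valid for |w/d| < 1, i.e. |z − z₀| < |d|.
Radius of convergence: R = |-5 − z₀| = |-3| = 3 (distance from z₀ to the singularity z = -5).

c_0 = -1/3, c_1 = 1/9; R = 3.


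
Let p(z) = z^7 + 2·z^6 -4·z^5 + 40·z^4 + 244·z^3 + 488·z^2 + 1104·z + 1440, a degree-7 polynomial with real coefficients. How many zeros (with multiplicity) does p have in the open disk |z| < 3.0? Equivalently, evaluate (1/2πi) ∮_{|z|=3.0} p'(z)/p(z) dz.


The zeros of p are: (3 + 3i), (3 - 3i), (-3 + 1i), (-3 - 1i), (0 + 2i), (0 - 2i), -2.
Their magnitudes are: 4.243, 4.243, 3.162, 3.162, 2, 2, 2.
Zeros with |z| < R = 3.0: (0 + 2i), (0 - 2i), -2.
Count = 3.
By the argument principle, (1/2πi) ∮_{|z|=R} p'(z)/p(z) dz equals exactly this count.

Number of zeros inside |z| < 3.0: 3.


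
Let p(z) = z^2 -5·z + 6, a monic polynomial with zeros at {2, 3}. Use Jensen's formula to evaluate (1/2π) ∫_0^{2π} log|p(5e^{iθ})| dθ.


Zeros: 2, 3; r = 5.
Inside |z| < r: 2, 3. Outside (|z| ≥ r): ∅.
p(0) = 6, so log|p(0)| = log(6) = 1.7918.
Apply Jensen: I(r) = log|p(0)| + Σ_k log(r/|z_k|), summed over zeros inside |z| < r.
  log(r/|z_k|) for z_k = 2: log(5/2) = 0.9163
  log(r/|z_k|) for z_k = 3: log(5/3) = 0.5108
Sum over inside zeros: 1.4271.
I(r) = log|p(0)| + (inside sum) = 1.7918 + 1.4271 = 3.2189.
Closed form (all zeros inside, monic): I(r) = n·log(r) = 2·log(5) = 3.2189. ✓

I(r) ≈ 3.2189.


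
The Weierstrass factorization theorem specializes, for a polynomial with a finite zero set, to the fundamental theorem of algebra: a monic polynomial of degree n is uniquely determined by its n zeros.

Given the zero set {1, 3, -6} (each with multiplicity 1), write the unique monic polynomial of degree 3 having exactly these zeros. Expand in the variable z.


The polynomial is p(z) = ∏_{α ∈ S} (z − α), where S = {1, 3, -6}.
Expanding the product yields: p(z) = z^3 + 2·z^2 -21·z + 18.
The resulting polynomial has degree 3 and real coefficients as required.

p(z) = z^3 + 2·z^2 -21·z + 18.


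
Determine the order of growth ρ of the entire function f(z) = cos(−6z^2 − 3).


Write cos(w) = (e^{iw} ± e^{−iw})/(2 or 2i), so |cos(w)| ≤ e^{|w|}. With w = −6z^2 − 3, |w| ≤ 6r^2 + 3 on |z|=r, giving M(r) ≤ e^{6r^2 + 3} and ρ ≤ 2. For the lower bound, choose z on |z|=r with -6z^2 purely imaginary of modulus 6r^2; then |cos(−6z^2 − 3)| grows like e^{6r^2}/2, so ρ ≥ 2. Hence ρ = 2.
Therefore ρ = 2.

Order ρ = 2.


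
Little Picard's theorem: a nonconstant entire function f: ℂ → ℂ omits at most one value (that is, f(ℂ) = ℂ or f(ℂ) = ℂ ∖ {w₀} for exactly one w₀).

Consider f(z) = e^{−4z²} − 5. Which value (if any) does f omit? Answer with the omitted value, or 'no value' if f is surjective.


Little Picard bounds the complement of f(ℂ) to at most one point.
The exponent g(z) = −4z² is a nonconstant polynomial, hence surjective onto ℂ. So e^{g(z)} takes every value in {e^w : w ∈ ℂ} = ℂ ∖ {0}. Adding -5 shifts the range to ℂ ∖ {-5}. f omits exactly -5.

Omitted value: -5.


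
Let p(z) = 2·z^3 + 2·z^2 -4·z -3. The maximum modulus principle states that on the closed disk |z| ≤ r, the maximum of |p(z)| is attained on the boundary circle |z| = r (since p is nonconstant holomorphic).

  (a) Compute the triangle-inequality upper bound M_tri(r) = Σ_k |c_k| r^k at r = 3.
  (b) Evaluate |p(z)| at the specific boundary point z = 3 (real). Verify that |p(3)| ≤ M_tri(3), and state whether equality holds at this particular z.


Coefficients: c_0 = -3, c_1 = -4, c_2 = 2, c_3 = 2. Radius r = 3.
Part (a). Triangle bound: M_tri(r) = Σ_k |c_k| r^k
  = |-3|·3^0 + |-4|·3^1 + |2|·3^2 + |2|·3^3
  = 3 + 12 + 18 + 54 = 87.
This bounds M(r) := max_{|z|=r} |p(z)| from above; equality holds iff all terms c_k z^k can be made to align in phase at a single z on |z|=r.
Part (b). At z = 3 (real, on the circle |z| = r):
  p(3) = (-3)·3^0 + (-4)·3^1 + (2)·3^2 + (2)·3^3 = 57.
  |p(3)| = 57.
Check: |p(3)| = 57 ≤ 87 = M_tri(3). ✓ Equality does not hold at z = 3 (the coefficients have mixed signs, so the terms do not all align in phase there).

M_tri(3) = 87; |p(3)| = 57; equality at z=3: no.


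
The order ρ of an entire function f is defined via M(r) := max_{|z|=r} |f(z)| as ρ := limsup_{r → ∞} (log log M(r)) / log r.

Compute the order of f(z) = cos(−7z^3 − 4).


Write cos(w) = (e^{iw} ± e^{−iw})/(2 or 2i), so |cos(w)| ≤ e^{|w|}. With w = −7z^3 − 4, |w| ≤ 7r^3 + 4 on |z|=r, giving M(r) ≤ e^{7r^3 + 4} and ρ ≤ 3. For the lower bound, choose z on |z|=r with -7z^3 purely imaginary of modulus 7r^3; then |cos(−7z^3 − 4)| grows like e^{7r^3}/2, so ρ ≥ 3. Hence ρ = 3.
Therefore ρ = 3.

Order ρ = 3.


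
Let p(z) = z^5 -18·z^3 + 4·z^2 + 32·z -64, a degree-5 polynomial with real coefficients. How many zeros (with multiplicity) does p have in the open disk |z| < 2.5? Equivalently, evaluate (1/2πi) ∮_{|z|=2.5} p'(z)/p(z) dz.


The zeros of p are: -2, -4, 4, (1 + 1i), (1 - 1i).
Their magnitudes are: 2, 4, 4, 1.414, 1.414.
Zeros with |z| < R = 2.5: -2, (1 + 1i), (1 - 1i).
Count = 3.
By the argument principle, (1/2πi) ∮_{|z|=R} p'(z)/p(z) dz equals exactly this count.

Number of zeros inside |z| < 2.5: 3.


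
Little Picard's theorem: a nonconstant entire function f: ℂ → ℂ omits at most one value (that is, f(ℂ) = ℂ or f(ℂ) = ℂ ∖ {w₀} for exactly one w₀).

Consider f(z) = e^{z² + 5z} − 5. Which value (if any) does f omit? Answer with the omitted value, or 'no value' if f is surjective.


Little Picard bounds the complement of f(ℂ) to at most one point.
The exponent g(z) = z² + 5z is a nonconstant polynomial, hence surjective onto ℂ. So e^{g(z)} takes every value in {e^w : w ∈ ℂ} = ℂ ∖ {0}. Adding -5 shifts the range to ℂ ∖ {-5}. f omits exactly -5.

Omitted value: -5.


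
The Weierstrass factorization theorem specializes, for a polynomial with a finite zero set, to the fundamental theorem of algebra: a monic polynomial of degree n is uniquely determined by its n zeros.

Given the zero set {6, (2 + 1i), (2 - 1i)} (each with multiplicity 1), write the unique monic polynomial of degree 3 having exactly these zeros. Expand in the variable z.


The polynomial is p(z) = ∏_{α ∈ S} (z − α), where S = {6, (2 + 1i), (2 - 1i)}.
Expanding the product yields: p(z) = z^3 -10·z^2 + 29·z -30.
Note conjugate pairs combine to real quadratics: (z − (2+1i))(z − (2−1i)) = z² − 4z + 5.
The resulting polynomial has degree 3 and real coefficients as required.

p(z) = z^3 -10·z^2 + 29·z -30.


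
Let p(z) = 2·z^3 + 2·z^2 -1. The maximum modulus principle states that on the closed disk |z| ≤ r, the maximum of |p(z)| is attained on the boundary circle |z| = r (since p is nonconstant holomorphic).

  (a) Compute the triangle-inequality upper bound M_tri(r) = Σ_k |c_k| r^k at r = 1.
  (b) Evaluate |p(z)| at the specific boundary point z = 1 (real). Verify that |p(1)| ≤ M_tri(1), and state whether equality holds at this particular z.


Coefficients: c_0 = -1, c_1 = 0, c_2 = 2, c_3 = 2. Radius r = 1.
Part (a). Triangle bound: M_tri(r) = Σ_k |c_k| r^k
  = |-1|·1^0 + |0|·1^1 + |2|·1^2 + |2|·1^3
  = 1 + 0 + 2 + 2 = 5.
This bounds M(r) := max_{|z|=r} |p(z)| from above; equality holds iff all terms c_k z^k can be made to align in phase at a single z on |z|=r.
Part (b). At z = 1 (real, on the circle |z| = r):
  p(1) = (-1)·1^0 + (0)·1^1 + (2)·1^2 + (2)·1^3 = 3.
  |p(1)| = 3.
Check: |p(1)| = 3 ≤ 5 = M_tri(1). ✓ Equality does not hold at z = 1 (the coefficients have mixed signs, so the terms do not all align in phase there).

M_tri(1) = 5; |p(1)| = 3; equality at z=1: no.


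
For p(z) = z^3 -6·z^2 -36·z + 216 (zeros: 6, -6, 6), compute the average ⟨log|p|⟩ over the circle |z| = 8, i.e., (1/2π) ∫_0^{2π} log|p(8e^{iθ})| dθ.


Zeros: -6, 6, 6; r = 8.
Inside |z| < r: -6, 6, 6. Outside (|z| ≥ r): ∅.
p(0) = 216, so log|p(0)| = log(216) = 5.3753.
Apply Jensen: I(r) = log|p(0)| + Σ_k log(r/|z_k|), summed over zeros inside |z| < r.
  log(r/|z_k|) for z_k = 6: log(8/6) = 0.2877
  log(r/|z_k|) for z_k = -6: log(8/6) = 0.2877
  log(r/|z_k|) for z_k = 6: log(8/6) = 0.2877
Sum over inside zeros: 0.8630.
I(r) = log|p(0)| + (inside sum) = 5.3753 + 0.8630 = 6.2383.
Closed form (all zeros inside, monic): I(r) = n·log(r) = 3·log(8) = 6.2383. ✓

I(r) ≈ 6.2383.


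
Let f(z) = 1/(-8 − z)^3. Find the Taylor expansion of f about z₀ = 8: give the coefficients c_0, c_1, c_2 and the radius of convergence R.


Let w = z − z₀, so z = z₀ + w.
Then -8 − z = -8 − (z₀ + w) = (-8 − z₀) − w = -16 − w.
f(z) = 1/(-16 − w)^3 = (1/(-16)^3) · (1 − w/(-16))^{−3}.
By the binomial series (1−u)^{−3} = Σ_{n≥0} C(n+2, 2) u^n for |u|<1, with u = w/(-16):
  c_n = C(n+2, 2) / (-16)^(n+3).
  c_0 = 1/(-16)^3 = -1/4096.
  c_1 = 3/(-16)^4 = 3/65536.
  c_2 = 6/(-16)^5 = -3/524288.
The series is valid for |w/d| < 1, i.e. |z − z₀| < |d|.
Radius of convergence: R = |-8 − z₀| = |-16| = 16 (distance from z₀ to the singularity z = -8).

c_0 = -1/4096, c_1 = 3/65536, c_2 = -3/524288; R = 16.


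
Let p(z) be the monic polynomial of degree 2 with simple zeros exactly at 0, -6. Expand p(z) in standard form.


The polynomial is p(z) = ∏_{α ∈ S} (z − α), where S = {0, -6}.
Expanding the product yields: p(z) = z^2 + 6·z.
The resulting polynomial has degree 2 and real coefficients as required.

p(z) = z^2 + 6·z.


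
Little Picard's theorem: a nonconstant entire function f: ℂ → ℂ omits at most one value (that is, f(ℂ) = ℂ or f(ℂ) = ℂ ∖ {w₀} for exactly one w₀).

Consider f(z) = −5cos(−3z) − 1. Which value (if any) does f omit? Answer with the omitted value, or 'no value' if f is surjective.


Little Picard bounds the complement of f(ℂ) to at most one point.
cos is entire and surjective onto ℂ: for every w ∈ ℂ, cos(ζ) = w has a solution ζ ∈ ℂ (e.g., via the complex inverse arccos). With ζ = −3z this gives z = ζ/(-3). Then -5·cos(−3z) takes every value in -5·ℂ = ℂ, and adding -1 is a bijection of ℂ. So f is surjective and omits no value. (Note: only on the real line is cos bounded by [−1, 1].)

Omitted value: no value.


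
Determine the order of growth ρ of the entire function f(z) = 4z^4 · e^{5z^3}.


M(r) = max_{|z|=r} |4|·|z|^4·|e^{5z^3}| = 4·r^4 · e^{5r^3} (the factors attain their maxima compatibly on |z|=r). Then log M(r) = log 4 + 4·log r + 5r^3, dominated by the last term, so log log M(r) ~ 3·log r. The polynomial factor 4z^4 contributes only a log r term and does not affect the order. ρ = 3.
Therefore ρ = 3.

Order ρ = 3.
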